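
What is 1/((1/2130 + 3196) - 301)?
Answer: 2130/6166351 ≈ 0.00034542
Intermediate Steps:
1/((1/2130 + 3196) - 301) = 1/(6807481/2130 - 301) = 1/(6166351/2130) = 2130/6166351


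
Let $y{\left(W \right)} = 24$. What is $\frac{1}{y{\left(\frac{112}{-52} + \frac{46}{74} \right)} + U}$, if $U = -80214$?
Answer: $- \frac{1}{80190} \approx -1.247 \cdot 10^{-5}$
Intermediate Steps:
$\frac{1}{y{\left(\frac{112}{-52} + \frac{46}{74} \right)} + U} = \frac{1}{24 - 80214} = \frac{1}{-80190} = - \frac{1}{80190}$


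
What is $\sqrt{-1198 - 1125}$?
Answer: $i \sqrt{2323} \approx 48.198 i$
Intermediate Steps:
$\sqrt{-1198 - 1125} = \sqrt{-2323} = i \sqrt{2323}$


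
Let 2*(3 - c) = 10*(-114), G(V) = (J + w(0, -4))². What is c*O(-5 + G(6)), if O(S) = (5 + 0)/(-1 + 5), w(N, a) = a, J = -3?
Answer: 2865/4 ≈ 716.25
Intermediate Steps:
G(V) = 49 (G(V) = (-3 - 4)² = (-7)² = 49)
c = 573 (c = 3 - 5*(-114) = 3 - ½*(-1140) = 3 + 570 = 573)
O(S) = 5/4
c*O(-5 + G(6)) = 573*(5/4) = 2865/4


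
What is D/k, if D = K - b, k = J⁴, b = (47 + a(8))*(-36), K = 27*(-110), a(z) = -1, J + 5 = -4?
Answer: -146/729 ≈ -0.20027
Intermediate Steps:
J = -9 (J = -5 - 4 = -9)
K = -2970
b = -1656 (b = (47 - 1)*(-36) = 46*(-36) = -1656)
k = 6561 (k = (-9)⁴ = 6561)
D = -1314 (D = -2970 - 1*(-1656) = -2970 + 1656 = -1314)
D/k = -1314/6561 = -1314*1/6561 = -146/729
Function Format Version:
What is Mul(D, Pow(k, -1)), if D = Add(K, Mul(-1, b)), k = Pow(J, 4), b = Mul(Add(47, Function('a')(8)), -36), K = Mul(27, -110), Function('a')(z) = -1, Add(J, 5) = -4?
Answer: Rational(-146, 729) ≈ -0.20027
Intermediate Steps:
J = -9 (J = Add(-5, -4) = -9)
K = -2970
b = -1656 (b = Mul(Add(47, -1), -36) = Mul(46, -36) = -1656)
k = 6561 (k = Pow(-9, 4) = 6561)
D = -1314 (D = Add(-2970, Mul(-1, -1656)) = Add(-2970, 1656) = -1314)
Mul(D, Pow(k, -1)) = Mul(-1314, Pow(6561, -1)) = Mul(-1314, Rational(1, 6561)) = Rational(-146, 729)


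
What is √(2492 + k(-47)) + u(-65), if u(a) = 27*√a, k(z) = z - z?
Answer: 2*√623 + 27*I*√65 ≈ 49.92 + 217.68*I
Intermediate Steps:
k(z) = 0
√(2492 + k(-47)) + u(-65) = √(2492 + 0) + 27*√(-65) = √2492 + 27*(I*√65) = 2*√623 + 27*I*√65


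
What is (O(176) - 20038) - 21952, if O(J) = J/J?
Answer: -41989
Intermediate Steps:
O(J) = 1
(O(176) - 20038) - 21952 = (1 - 20038) - 21952 = -20037 - 21952 = -41989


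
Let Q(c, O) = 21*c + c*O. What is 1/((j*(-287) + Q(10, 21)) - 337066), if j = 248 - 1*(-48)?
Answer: -1/421598 ≈ -2.3719e-6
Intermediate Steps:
Q(c, O) = 21*c + O*c
j = 296 (j = 248 + 48 = 296)
1/((j*(-287) + Q(10, 21)) - 337066) = 1/((296*(-287) + 10*(21 + 21)) - 337066) = 1/((-84952 + 10*42) - 337066) = 1/((-84952 + 420) - 337066) = 1/(-84532 - 337066) = 1/(-421598) = -1/421598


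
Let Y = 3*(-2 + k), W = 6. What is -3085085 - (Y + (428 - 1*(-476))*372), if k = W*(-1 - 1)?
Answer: -3421331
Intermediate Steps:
k = -12 (k = 6*(-1 - 1) = 6*(-2) = -12)
Y = -42 (Y = 3*(-2 - 12) = 3*(-14) = -42)
-3085085 - (Y + (428 - 1*(-476))*372) = -3085085 - (-42 + (428 - 1*(-476))*372) = -3085085 - (-42 + (428 + 476)*372) = -3085085 - (-42 + 904*372) = -3085085 - (-42 + 336288) = -3085085 - 1*336246 = -3085085 - 336246 = -3421331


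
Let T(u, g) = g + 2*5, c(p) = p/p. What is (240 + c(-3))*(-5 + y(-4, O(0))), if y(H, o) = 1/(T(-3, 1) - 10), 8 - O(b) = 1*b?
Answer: -964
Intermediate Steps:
c(p) = 1
T(u, g) = 10 + g (T(u, g) = g + 10 = 10 + g)
O(b) = 8 - b
y(H, o) = 1 (y(H, o) = 1/((10 + 1) - 10) = 1/(11 - 10) = 1/1 = 1)
(240 + c(-3))*(-5 + y(-4, O(0))) = (240 + 1)*(-5 + 1) = 241*(-4) = -964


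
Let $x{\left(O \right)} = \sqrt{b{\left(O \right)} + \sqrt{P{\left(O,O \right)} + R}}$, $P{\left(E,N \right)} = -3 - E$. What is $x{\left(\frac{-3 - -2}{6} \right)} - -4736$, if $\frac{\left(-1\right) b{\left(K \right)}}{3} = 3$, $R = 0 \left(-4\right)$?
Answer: $4736 + \frac{\sqrt{-324 + 6 i \sqrt{102}}}{6} \approx 4736.3 + 3.013 i$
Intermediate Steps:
$R = 0$
$b{\left(K \right)} = -9$ ($b{\left(K \right)} = \left(-3\right) 3 = -9$)
$x{\left(O \right)} = \sqrt{-9 + \sqrt{-3 - O}}$ ($x{\left(O \right)} = \sqrt{-9 + \sqrt{\left(-3 - O\right) + 0}} = \sqrt{-9 + \sqrt{-3 - O}}$)
$x{\left(\frac{-3 - -2}{6} \right)} - -4736 = \sqrt{-9 + \sqrt{-3 - \frac{-3 - -2}{6}}} - -4736 = \sqrt{-9 + \sqrt{-3 - \left(-3 + 2\right) \frac{1}{6}}} + 4736 = \sqrt{-9 + \sqrt{-3 - \left(-1\right) \frac{1}{6}}} + 4736 = \sqrt{-9 + \sqrt{-3 - - \frac{1}{6}}} + 4736 = \sqrt{-9 + \sqrt{-3 + \frac{1}{6}}} + 4736 = \sqrt{-9 + \sqrt{- \frac{17}{6}}} + 4736 = \sqrt{-9 + \frac{i \sqrt{102}}{6}} + 4736 = 4736 + \sqrt{-9 + \frac{i \sqrt{102}}{6}}$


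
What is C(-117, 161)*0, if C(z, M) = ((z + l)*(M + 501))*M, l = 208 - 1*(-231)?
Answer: 0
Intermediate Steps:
l = 439 (l = 208 + 231 = 439)
C(z, M) = M*(439 + z)*(501 + M) (C(z, M) = ((z + 439)*(M + 501))*M = ((439 + z)*(501 + M))*M = M*(439 + z)*(501 + M))
C(-117, 161)*0 = (161*(219939 + 439*161 + 501*(-117) + 161*(-117)))*0 = (161*(219939 + 70679 - 58617 - 18837))*0 = (161*213164)*0 = 34319404*0 = 0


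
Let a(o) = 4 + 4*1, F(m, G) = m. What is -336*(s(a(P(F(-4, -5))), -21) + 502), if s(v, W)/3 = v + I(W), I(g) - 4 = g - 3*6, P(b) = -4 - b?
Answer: -141456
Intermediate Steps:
I(g) = -14 + g (I(g) = 4 + (g - 3*6) = 4 + (g - 18) = 4 + (-18 + g) = -14 + g)
a(o) = 8 (a(o) = 4 + 4 = 8)
s(v, W) = -42 + 3*W + 3*v (s(v, W) = 3*(v + (-14 + W)) = 3*(-14 + W + v) = -42 + 3*W + 3*v)
-336*(s(a(P(F(-4, -5))), -21) + 502) = -336*((-42 + 3*(-21) + 3*8) + 502) = -336*((-42 - 63 + 24) + 502) = -336*(-81 + 502) = -336*421 = -141456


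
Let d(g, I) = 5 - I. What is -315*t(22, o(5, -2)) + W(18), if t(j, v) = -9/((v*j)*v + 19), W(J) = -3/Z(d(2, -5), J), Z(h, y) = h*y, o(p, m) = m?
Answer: 169993/6420 ≈ 26.479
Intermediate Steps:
W(J) = -3/(10*J) (W(J) = -3*1/(J*(5 - 1*(-5))) = -3*1/(J*(5 + 5)) = -3*1/(10*J) = -3/(10*J))
t(j, v) = -9/(19 + j*v**2) (t(j, v) = -9/((j*v)*v + 19) = -9/(j*v**2 + 19) = -9/(19 + j*v**2))
-315*t(22, o(5, -2)) + W(18) = -(-2835)/(19 + 22*(-2)**2) - 3/10/18 = -(-2835)/(19 + 22*4) - 3/10*1/18 = -(-2835)/(19 + 88) - 1/60 = -(-2835)/107 - 1/60 = -315*(-9/107) - 1/60 = 2835/107 - 1/60 = 169993/6420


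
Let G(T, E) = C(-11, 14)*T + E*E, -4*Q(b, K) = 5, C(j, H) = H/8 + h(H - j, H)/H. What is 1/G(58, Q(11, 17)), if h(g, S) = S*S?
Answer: 16/14641 ≈ 0.0010928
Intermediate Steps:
h(g, S) = S²
C(j, H) = 9*H/8 (C(j, H) = H/8 + H²/H = H*(⅛) + H = H/8 + H = 9*H/8)
Q(b, K) = -5/4 (Q(b, K) = -¼*5 = -5/4)
G(T, E) = E² + 63*T/4 (G(T, E) = ((9/8)*14)*T + E*E = 63*T/4 + E² = E² + 63*T/4)
1/G(58, Q(11, 17)) = 1/((-5/4)² + (63/4)*58) = 1/(25/16 + 1827/2) = 1/(14641/16) = 16/14641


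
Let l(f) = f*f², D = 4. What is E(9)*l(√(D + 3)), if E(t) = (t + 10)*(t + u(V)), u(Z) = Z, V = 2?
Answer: 1463*√7 ≈ 3870.7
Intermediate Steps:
E(t) = (2 + t)*(10 + t) (E(t) = (t + 10)*(t + 2) = (10 + t)*(2 + t) = (2 + t)*(10 + t))
l(f) = f³
E(9)*l(√(D + 3)) = (20 + 9² + 12*9)*(√(4 + 3))³ = (20 + 81 + 108)*(√7)³ = 209*(7*√7) = 1463*√7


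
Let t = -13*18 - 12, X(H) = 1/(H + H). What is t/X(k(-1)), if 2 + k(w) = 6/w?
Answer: 3936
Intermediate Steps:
k(w) = -2 + 6/w
X(H) = 1/(2*H)
t = -246 (t = -234 - 12 = -246)
t/X(k(-1)) = -246/(1/(2*(-2 + 6/(-1)))) = -246/(1/(2*(-2 + 6*(-1)))) = -246/(1/(2*(-2 - 6))) = -246/((1/2)/(-8)) = -246/((1/2)*(-1/8)) = -246/(-1/16) = -246*(-16) = 3936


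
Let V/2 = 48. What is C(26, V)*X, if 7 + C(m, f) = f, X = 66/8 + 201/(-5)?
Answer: -56871/20 ≈ -2843.6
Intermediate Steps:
V = 96 (V = 2*48 = 96)
X = -639/20 (X = 66*(⅛) + 201*(-⅕) = 33/4 - 201/5 = -639/20 ≈ -31.950)
C(m, f) = -7 + f
C(26, V)*X = (-7 + 96)*(-639/20) = 89*(-639/20) = -56871/20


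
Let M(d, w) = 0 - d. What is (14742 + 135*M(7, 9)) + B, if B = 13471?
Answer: 27268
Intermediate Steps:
M(d, w) = -d
(14742 + 135*M(7, 9)) + B = (14742 + 135*(-1*7)) + 13471 = (14742 + 135*(-7)) + 13471 = (14742 - 945) + 13471 = 13797 + 13471 = 27268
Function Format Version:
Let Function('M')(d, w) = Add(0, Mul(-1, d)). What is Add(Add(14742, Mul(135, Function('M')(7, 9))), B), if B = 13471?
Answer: 27268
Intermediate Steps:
Function('M')(d, w) = Mul(-1, d)
Add(Add(14742, Mul(135, Function('M')(7, 9))), B) = Add(Add(14742, Mul(135, Mul(-1, 7))), 13471) = Add(Add(14742, Mul(135, -7)), 13471) = Add(Add(14742, -945), 13471) = Add(13797, 13471) = 27268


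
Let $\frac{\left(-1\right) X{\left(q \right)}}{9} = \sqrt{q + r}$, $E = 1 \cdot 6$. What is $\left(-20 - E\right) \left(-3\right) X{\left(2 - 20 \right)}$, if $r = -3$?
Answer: $- 702 i \sqrt{21} \approx - 3217.0 i$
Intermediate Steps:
$E = 6$
$X{\left(q \right)} = - 9 \sqrt{-3 + q}$ ($X{\left(q \right)} = - 9 \sqrt{q - 3} = - 9 \sqrt{-3 + q}$)
$\left(-20 - E\right) \left(-3\right) X{\left(2 - 20 \right)} = \left(-20 - 6\right) \left(-3\right) \left(- 9 \sqrt{-3 + \left(2 - 20\right)}\right) = \left(-26\right) \left(-3\right) \left(- 9 \sqrt{-3 - 18}\right) = 78 \left(- 9 \sqrt{-21}\right) = 78 \left(- 9 i \sqrt{21}\right) = - 702 i \sqrt{21}$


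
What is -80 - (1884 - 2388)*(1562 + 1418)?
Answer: 1501840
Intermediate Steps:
-80 - (1884 - 2388)*(1562 + 1418) = -80 - (-504)*2980 = -80 - 1*(-1501920) = -80 + 1501920 = 1501840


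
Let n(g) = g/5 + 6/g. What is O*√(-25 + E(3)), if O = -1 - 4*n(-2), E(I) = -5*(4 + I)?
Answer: 126*I*√15/5 ≈ 97.599*I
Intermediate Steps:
n(g) = 6/g + g/5 (n(g) = g*(⅕) + 6/g = g/5 + 6/g = 6/g + g/5)
E(I) = -20 - 5*I
O = 63/5 (O = -1 - 4*(6/(-2) + (⅕)*(-2)) = -1 - 4*(6*(-½) - ⅖) = -1 - 4*(-3 - ⅖) = -1 - 4*(-17/5) = -1 + 68/5 = 63/5 ≈ 12.600)
O*√(-25 + E(3)) = 63*√(-25 + (-20 - 5*3))/5 = 63*√(-25 + (-20 - 15))/5 = 63*√(-25 - 35)/5 = 63*√(-60)/5 = 63*(2*I*√15)/5 = 126*I*√15/5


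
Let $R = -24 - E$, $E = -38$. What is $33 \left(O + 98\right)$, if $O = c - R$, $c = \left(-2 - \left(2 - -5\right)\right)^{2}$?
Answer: $5445$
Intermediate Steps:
$R = 14$ ($R = -24 - -38 = -24 + 38 = 14$)
$c = 81$ ($c = \left(-2 - \left(2 + 5\right)\right)^{2} = \left(-2 - 7\right)^{2} = \left(-9\right)^{2} = 81$)
$O = 67$ ($O = 81 - 14 = 67$)
$33 \left(O + 98\right) = 33 \left(67 + 98\right) = 33 \cdot 165 = 5445$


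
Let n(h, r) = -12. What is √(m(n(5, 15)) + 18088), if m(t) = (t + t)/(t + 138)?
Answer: 2*√1994181/21 ≈ 134.49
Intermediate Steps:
m(t) = 2*t/(138 + t) (m(t) = (2*t)/(138 + t) = 2*t/(138 + t))
√(m(n(5, 15)) + 18088) = √(2*(-12)/(138 - 12) + 18088) = √(2*(-12)/126 + 18088) = √(2*(-12)*(1/126) + 18088) = √(-4/21 + 18088) = √(379844/21) = 2*√1994181/21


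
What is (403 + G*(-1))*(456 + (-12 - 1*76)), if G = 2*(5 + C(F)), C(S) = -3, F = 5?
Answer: 146832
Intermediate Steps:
G = 4 (G = 2*(5 - 3) = 2*2 = 4)
(403 + G*(-1))*(456 + (-12 - 1*76)) = (403 + 4*(-1))*(456 + (-12 - 1*76)) = (403 - 4)*(456 + (-12 - 76)) = 399*(456 - 88) = 399*368 = 146832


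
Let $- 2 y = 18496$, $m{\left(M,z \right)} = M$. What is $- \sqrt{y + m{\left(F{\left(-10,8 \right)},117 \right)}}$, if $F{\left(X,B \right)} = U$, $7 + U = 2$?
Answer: $- i \sqrt{9253} \approx - 96.193 i$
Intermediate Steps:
$U = -5$ ($U = -7 + 2 = -5$)
$F{\left(X,B \right)} = -5$
$y = -9248$ ($y = \left(- \frac{1}{2}\right) 18496 = -9248$)
$- \sqrt{y + m{\left(F{\left(-10,8 \right)},117 \right)}} = - \sqrt{-9248 - 5} = - \sqrt{-9253} = - i \sqrt{9253}$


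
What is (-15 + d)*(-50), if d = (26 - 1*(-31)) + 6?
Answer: -2400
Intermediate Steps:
d = 63 (d = (26 + 31) + 6 = 57 + 6 = 63)
(-15 + d)*(-50) = (-15 + 63)*(-50) = 48*(-50) = -2400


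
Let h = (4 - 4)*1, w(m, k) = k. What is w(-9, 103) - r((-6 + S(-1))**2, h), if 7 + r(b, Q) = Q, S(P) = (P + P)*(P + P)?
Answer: 110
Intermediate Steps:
S(P) = 4*P**2 (S(P) = (2*P)*(2*P) = 4*P**2)
h = 0 (h = 0*1 = 0)
r(b, Q) = -7 + Q
w(-9, 103) - r((-6 + S(-1))**2, h) = 103 - (-7 + 0) = 103 - 1*(-7) = 103 + 7 = 110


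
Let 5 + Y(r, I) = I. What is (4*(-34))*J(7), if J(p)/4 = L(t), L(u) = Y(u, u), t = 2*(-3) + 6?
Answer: 2720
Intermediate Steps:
Y(r, I) = -5 + I
t = 0 (t = -6 + 6 = 0)
L(u) = -5 + u
J(p) = -20 (J(p) = 4*(-5 + 0) = 4*(-5) = -20)
(4*(-34))*J(7) = (4*(-34))*(-20) = -136*(-20) = 2720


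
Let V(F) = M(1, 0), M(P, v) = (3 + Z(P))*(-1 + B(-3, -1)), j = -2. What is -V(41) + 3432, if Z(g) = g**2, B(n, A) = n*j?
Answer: 3412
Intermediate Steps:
B(n, A) = -2*n (B(n, A) = n*(-2) = -2*n)
M(P, v) = 15 + 5*P**2 (M(P, v) = (3 + P**2)*(-1 - 2*(-3)) = (3 + P**2)*(-1 + 6) = (3 + P**2)*5 = 15 + 5*P**2)
V(F) = 20 (V(F) = 15 + 5*1**2 = 15 + 5*1 = 15 + 5 = 20)
-V(41) + 3432 = -1*20 + 3432 = -20 + 3432 = 3412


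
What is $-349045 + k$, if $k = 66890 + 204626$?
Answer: $-77529$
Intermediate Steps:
$k = 271516$
$-349045 + k = -349045 + 271516 = -77529$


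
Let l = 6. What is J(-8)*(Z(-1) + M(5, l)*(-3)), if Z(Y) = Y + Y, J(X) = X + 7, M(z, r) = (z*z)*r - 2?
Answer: 446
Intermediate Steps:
M(z, r) = -2 + r*z² (M(z, r) = z²*r - 2 = r*z² - 2 = -2 + r*z²)
J(X) = 7 + X
Z(Y) = 2*Y
J(-8)*(Z(-1) + M(5, l)*(-3)) = (7 - 8)*(2*(-1) + (-2 + 6*5²)*(-3)) = -(-2 + (-2 + 6*25)*(-3)) = -(-2 + (-2 + 150)*(-3)) = -(-2 + 148*(-3)) = -(-2 - 444) = -1*(-446) = 446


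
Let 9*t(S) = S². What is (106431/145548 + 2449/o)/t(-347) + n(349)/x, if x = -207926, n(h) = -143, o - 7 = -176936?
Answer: 2042633391078503/2755225542968499092 ≈ 0.00074137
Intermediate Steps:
o = -176929 (o = 7 - 176936 = -176929)
t(S) = S²/9
(106431/145548 + 2449/o)/t(-347) + n(349)/x = (106431/145548 + 2449/(-176929))/(((⅑)*(-347)²)) - 143/(-207926) = (106431*(1/145548) + 2449*(-1/176929))/(((⅑)*120409)) - 143*(-1/207926) = (2729/3732 - 2449/176929)/(120409/9) + 143/207926 = (473699573/660299028)*(9/120409) + 143/207926 = 1421098719/26501981887484 + 143/207926 = 2042633391078503/2755225542968499092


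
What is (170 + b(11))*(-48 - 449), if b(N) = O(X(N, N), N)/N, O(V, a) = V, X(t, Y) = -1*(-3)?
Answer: -930881/11 ≈ -84626.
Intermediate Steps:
X(t, Y) = 3
b(N) = 3/N
(170 + b(11))*(-48 - 449) = (170 + 3/11)*(-48 - 449) = (170 + 3*(1/11))*(-497) = (170 + 3/11)*(-497) = (1873/11)*(-497) = -930881/11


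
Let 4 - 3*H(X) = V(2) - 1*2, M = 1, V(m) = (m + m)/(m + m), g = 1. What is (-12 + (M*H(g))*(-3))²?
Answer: 289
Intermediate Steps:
V(m) = 1 (V(m) = (2*m)/((2*m)) = (2*m)*(1/(2*m)) = 1)
H(X) = 5/3 (H(X) = 4/3 - (1 - 1*2)/3 = 4/3 - (1 - 2)/3 = 4/3 - ⅓*(-1) = 4/3 + ⅓ = 5/3)
(-12 + (M*H(g))*(-3))² = (-12 + (1*(5/3))*(-3))² = (-12 + (5/3)*(-3))² = (-12 - 5)² = (-17)² = 289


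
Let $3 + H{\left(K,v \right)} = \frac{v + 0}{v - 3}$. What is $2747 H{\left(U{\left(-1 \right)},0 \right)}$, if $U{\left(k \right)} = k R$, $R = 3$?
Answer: $-8241$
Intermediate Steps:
$U{\left(k \right)} = 3 k$ ($U{\left(k \right)} = k 3 = 3 k$)
$H{\left(K,v \right)} = -3 + \frac{v}{-3 + v}$ ($H{\left(K,v \right)} = -3 + \frac{v + 0}{v - 3} = -3 + \frac{v}{-3 + v}$)
$2747 H{\left(U{\left(-1 \right)},0 \right)} = 2747 \frac{9 - 0}{-3 + 0} = 2747 \frac{9 + 0}{-3} = 2747 \left(\left(- \frac{1}{3}\right) 9\right) = 2747 \left(-3\right) = -8241$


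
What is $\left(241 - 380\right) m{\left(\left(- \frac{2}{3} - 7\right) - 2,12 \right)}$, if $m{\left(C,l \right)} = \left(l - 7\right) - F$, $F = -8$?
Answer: $-1807$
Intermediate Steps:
$m{\left(C,l \right)} = 1 + l$ ($m{\left(C,l \right)} = \left(l - 7\right) - -8 = \left(-7 + l\right) + 8 = 1 + l$)
$\left(241 - 380\right) m{\left(\left(- \frac{2}{3} - 7\right) - 2,12 \right)} = \left(241 - 380\right) \left(1 + 12\right) = \left(-139\right) 13 = -1807$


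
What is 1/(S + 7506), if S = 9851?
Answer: 1/17357 ≈ 5.7614e-5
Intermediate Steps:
1/(S + 7506) = 1/(9851 + 7506) = 1/17357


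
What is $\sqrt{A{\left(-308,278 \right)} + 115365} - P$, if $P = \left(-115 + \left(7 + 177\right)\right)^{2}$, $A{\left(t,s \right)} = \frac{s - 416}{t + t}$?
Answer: $-4761 + \frac{\sqrt{2736001653}}{154} \approx -4421.3$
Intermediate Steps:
$A{\left(t,s \right)} = \frac{-416 + s}{2 t}$
$P = 4761$ ($P = \left(-115 + 184\right)^{2} = 69^{2} = 4761$)
$\sqrt{A{\left(-308,278 \right)} + 115365} - P = \sqrt{\frac{-416 + 278}{2 \left(-308\right)} + 115365} - 4761 = \sqrt{\frac{1}{2} \left(- \frac{1}{308}\right) \left(-138\right) + 115365} - 4761 = \sqrt{\frac{69}{308} + 115365} - 4761 = \sqrt{\frac{35532489}{308}} - 4761 = \frac{\sqrt{2736001653}}{154} - 4761 = -4761 + \frac{\sqrt{2736001653}}{154}$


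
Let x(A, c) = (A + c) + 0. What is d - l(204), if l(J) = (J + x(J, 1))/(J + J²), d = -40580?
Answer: -1697056009/41820 ≈ -40580.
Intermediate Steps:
x(A, c) = A + c
l(J) = (1 + 2*J)/(J + J²) (l(J) = (J + (J + 1))/(J + J²) = (J + (1 + J))/(J + J²) = (1 + 2*J)/(J + J²))
d - l(204) = -40580 - (1 + 2*204)/(204*(1 + 204)) = -40580 - (1 + 408)/(204*205) = -40580 - 409/(204*205) = -40580 - 1*409/41820 = -40580 - 409/41820 = -1697056009/41820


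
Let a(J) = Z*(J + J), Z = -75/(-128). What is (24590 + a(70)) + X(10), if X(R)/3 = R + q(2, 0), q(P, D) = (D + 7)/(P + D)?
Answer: 790801/32 ≈ 24713.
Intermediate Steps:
q(P, D) = (7 + D)/(D + P)
Z = 75/128 (Z = -75*(-1/128) = 75/128 ≈ 0.58594)
a(J) = 75*J/64 (a(J) = 75*(J + J)/128 = 75*(2*J)/128 = 75*J/64)
X(R) = 21/2 + 3*R (X(R) = 3*(R + (7 + 0)/(0 + 2)) = 3*(R + 7/2) = 3*(7/2 + R) = 21/2 + 3*R)
(24590 + a(70)) + X(10) = (24590 + (75/64)*70) + (21/2 + 3*10) = (24590 + 2625/32) + (21/2 + 30) = 789505/32 + 81/2 = 790801/32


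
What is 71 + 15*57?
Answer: 926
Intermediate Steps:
71 + 15*57 = 71 + 855 = 926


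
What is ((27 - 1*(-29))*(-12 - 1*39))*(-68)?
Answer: 194208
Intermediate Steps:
((27 - 1*(-29))*(-12 - 1*39))*(-68) = ((27 + 29)*(-12 - 39))*(-68) = (56*(-51))*(-68) = -2856*(-68) = 194208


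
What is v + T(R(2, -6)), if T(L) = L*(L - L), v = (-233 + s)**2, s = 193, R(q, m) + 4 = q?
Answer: 1600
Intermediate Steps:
R(q, m) = -4 + q
v = 1600 (v = (-233 + 193)**2 = (-40)**2 = 1600)
T(L) = 0 (T(L) = L*0 = 0)
v + T(R(2, -6)) = 1600 + 0 = 1600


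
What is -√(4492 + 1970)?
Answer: -3*√718 ≈ -80.387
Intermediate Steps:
-√(4492 + 1970) = -√6462 = -3*√718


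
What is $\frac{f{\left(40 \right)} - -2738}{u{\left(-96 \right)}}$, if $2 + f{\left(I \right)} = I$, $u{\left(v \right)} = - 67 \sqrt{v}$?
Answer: $\frac{347 i \sqrt{6}}{201} \approx 4.2287 i$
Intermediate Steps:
$f{\left(I \right)} = -2 + I$
$\frac{f{\left(40 \right)} - -2738}{u{\left(-96 \right)}} = \frac{\left(-2 + 40\right) - -2738}{\left(-67\right) \sqrt{-96}} = \frac{38 + 2738}{\left(-67\right) 4 i \sqrt{6}} = \frac{2776}{\left(-268\right) i \sqrt{6}} = 2776 \frac{i \sqrt{6}}{1608} = \frac{347 i \sqrt{6}}{201}$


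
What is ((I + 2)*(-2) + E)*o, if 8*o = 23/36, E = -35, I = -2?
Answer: -805/288 ≈ -2.7951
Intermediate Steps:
o = 23/288 (o = (23/36)/8 = (23*(1/36))/8 = (1/8)*(23/36) = 23/288 ≈ 0.079861)
((I + 2)*(-2) + E)*o = ((-2 + 2)*(-2) - 35)*(23/288) = (0*(-2) - 35)*(23/288) = (0 - 35)*(23/288) = -35*23/288 = -805/288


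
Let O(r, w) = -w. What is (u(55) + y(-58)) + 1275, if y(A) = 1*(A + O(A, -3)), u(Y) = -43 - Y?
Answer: 1122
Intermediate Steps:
y(A) = 3 + A (y(A) = 1*(A - 1*(-3)) = 1*(A + 3) = 1*(3 + A) = 3 + A)
(u(55) + y(-58)) + 1275 = ((-43 - 1*55) + (3 - 58)) + 1275 = ((-43 - 55) - 55) + 1275 = (-98 - 55) + 1275 = -153 + 1275 = 1122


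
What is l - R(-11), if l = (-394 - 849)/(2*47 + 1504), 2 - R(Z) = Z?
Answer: -22017/1598 ≈ -13.778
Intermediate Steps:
R(Z) = 2 - Z
l = -1243/1598 (l = -1243/(94 + 1504) = -1243/1598 ≈ -0.77785)
l - R(-11) = -1243/1598 - (2 - 1*(-11)) = -1243/1598 - (2 + 11) = -1243/1598 - 1*13 = -1243/1598 - 13 = -22017/1598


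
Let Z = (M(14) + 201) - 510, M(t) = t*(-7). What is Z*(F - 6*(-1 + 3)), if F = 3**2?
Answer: 1221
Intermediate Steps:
M(t) = -7*t
F = 9
Z = -407 (Z = (-7*14 + 201) - 510 = (-98 + 201) - 510 = 103 - 510 = -407)
Z*(F - 6*(-1 + 3)) = -407*(9 - 6*(-1 + 3)) = -407*(9 - 6*2) = -407*(9 - 12) = -407*(-3) = 1221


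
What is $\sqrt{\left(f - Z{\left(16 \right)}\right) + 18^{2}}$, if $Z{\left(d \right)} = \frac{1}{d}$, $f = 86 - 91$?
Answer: $\frac{27 \sqrt{7}}{4} \approx 17.859$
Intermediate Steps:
$f = -5$
$\sqrt{\left(f - Z{\left(16 \right)}\right) + 18^{2}} = \sqrt{\left(-5 - \frac{1}{16}\right) + 18^{2}} = \sqrt{\left(-5 - \frac{1}{16}\right) + 324} = \sqrt{- \frac{81}{16} + 324} = \sqrt{\frac{5103}{16}} = \frac{27 \sqrt{7}}{4}$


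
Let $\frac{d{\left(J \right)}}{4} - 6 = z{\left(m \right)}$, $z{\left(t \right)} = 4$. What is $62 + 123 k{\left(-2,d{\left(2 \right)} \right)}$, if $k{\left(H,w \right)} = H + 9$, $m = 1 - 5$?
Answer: $923$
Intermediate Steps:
$m = -4$ ($m = 1 - 5 = -4$)
$d{\left(J \right)} = 40$ ($d{\left(J \right)} = 24 + 4 \cdot 4 = 24 + 16 = 40$)
$k{\left(H,w \right)} = 9 + H$
$62 + 123 k{\left(-2,d{\left(2 \right)} \right)} = 62 + 123 \left(9 - 2\right) = 62 + 123 \cdot 7 = 62 + 861 = 923$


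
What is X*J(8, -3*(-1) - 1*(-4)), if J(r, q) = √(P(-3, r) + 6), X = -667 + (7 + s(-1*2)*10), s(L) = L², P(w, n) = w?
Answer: -620*√3 ≈ -1073.9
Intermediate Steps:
X = -620 (X = -667 + (7 + (-1*2)²*10) = -667 + (7 + (-2)²*10) = -667 + (7 + 4*10) = -667 + (7 + 40) = -667 + 47 = -620)
J(r, q) = √3 (J(r, q) = √(-3 + 6) = √3)
X*J(8, -3*(-1) - 1*(-4)) = -620*√3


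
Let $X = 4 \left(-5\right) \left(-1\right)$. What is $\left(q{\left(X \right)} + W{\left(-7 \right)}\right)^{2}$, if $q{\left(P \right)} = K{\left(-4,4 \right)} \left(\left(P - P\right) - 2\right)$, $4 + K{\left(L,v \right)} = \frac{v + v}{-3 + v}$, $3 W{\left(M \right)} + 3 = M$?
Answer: $\frac{1156}{9} \approx 128.44$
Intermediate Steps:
$X = 20$ ($X = \left(-20\right) \left(-1\right) = 20$)
$W{\left(M \right)} = -1 + \frac{M}{3}$
$K{\left(L,v \right)} = -4 + \frac{2 v}{-3 + v}$ ($K{\left(L,v \right)} = -4 + \frac{v + v}{-3 + v} = -4 + \frac{2 v}{-3 + v}$)
$q{\left(P \right)} = -8$ ($q{\left(P \right)} = \frac{2 \left(6 - 4\right)}{-3 + 4} \left(\left(P - P\right) - 2\right) = \frac{2 \left(6 - 4\right)}{1} \left(0 - 2\right) = 2 \cdot 1 \cdot 2 \left(-2\right) = 4 \left(-2\right) = -8$)
$\left(q{\left(X \right)} + W{\left(-7 \right)}\right)^{2} = \left(-8 + \left(-1 + \frac{1}{3} \left(-7\right)\right)\right)^{2} = \left(-8 - \frac{10}{3}\right)^{2} = \left(- \frac{34}{3}\right)^{2} = \frac{1156}{9}$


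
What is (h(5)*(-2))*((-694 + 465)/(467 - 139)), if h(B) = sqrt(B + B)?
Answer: 229*sqrt(10)/164 ≈ 4.4156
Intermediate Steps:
h(B) = sqrt(2)*sqrt(B) (h(B) = sqrt(2*B) = sqrt(2)*sqrt(B))
(h(5)*(-2))*((-694 + 465)/(467 - 139)) = ((sqrt(2)*sqrt(5))*(-2))*((-694 + 465)/(467 - 139)) = (sqrt(10)*(-2))*(-229/328) = (-2*sqrt(10))*(-229*1/328) = -2*sqrt(10)*(-229/328) = 229*sqrt(10)/164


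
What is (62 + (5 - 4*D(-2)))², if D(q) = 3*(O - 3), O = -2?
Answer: 16129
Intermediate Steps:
D(q) = -15 (D(q) = 3*(-2 - 3) = 3*(-5) = -15)
(62 + (5 - 4*D(-2)))² = (62 + (5 - 4*(-15)))² = (62 + (5 + 60))² = (62 + 65)² = 127² = 16129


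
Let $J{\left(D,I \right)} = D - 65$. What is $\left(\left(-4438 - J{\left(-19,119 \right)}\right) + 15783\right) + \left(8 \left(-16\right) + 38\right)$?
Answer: $11339$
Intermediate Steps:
$J{\left(D,I \right)} = -65 + D$ ($J{\left(D,I \right)} = D - 65 = -65 + D$)
$\left(\left(-4438 - J{\left(-19,119 \right)}\right) + 15783\right) + \left(8 \left(-16\right) + 38\right) = \left(\left(-4438 - \left(-65 - 19\right)\right) + 15783\right) + \left(8 \left(-16\right) + 38\right) = \left(\left(-4438 - -84\right) + 15783\right) + \left(-128 + 38\right) = \left(\left(-4438 + 84\right) + 15783\right) - 90 = \left(-4354 + 15783\right) - 90 = 11429 - 90 = 11339$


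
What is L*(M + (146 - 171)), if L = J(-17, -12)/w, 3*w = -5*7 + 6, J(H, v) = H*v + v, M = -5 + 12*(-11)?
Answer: 93312/29 ≈ 3217.7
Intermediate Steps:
M = -137 (M = -5 - 132 = -137)
J(H, v) = v + H*v
w = -29/3 (w = (-5*7 + 6)/3 = (-35 + 6)/3 = (⅓)*(-29) = -29/3 ≈ -9.6667)
L = -576/29 (L = (-12*(1 - 17))/(-29/3) = -12*(-16)*(-3/29) = 192*(-3/29) = -576/29 ≈ -19.862)
L*(M + (146 - 171)) = -576*(-137 + (146 - 171))/29 = -576*(-137 - 25)/29 = -576/29*(-162) = 93312/29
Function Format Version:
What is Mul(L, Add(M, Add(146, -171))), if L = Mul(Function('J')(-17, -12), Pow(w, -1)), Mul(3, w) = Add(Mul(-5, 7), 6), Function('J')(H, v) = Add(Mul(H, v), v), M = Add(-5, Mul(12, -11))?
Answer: Rational(93312, 29) ≈ 3217.7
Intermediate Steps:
M = -137 (M = Add(-5, -132) = -137)
Function('J')(H, v) = Add(v, Mul(H, v))
w = Rational(-29, 3) (w = Mul(Rational(1, 3), Add(Mul(-5, 7), 6)) = Mul(Rational(1, 3), Add(-35, 6)) = Mul(Rational(1, 3), -29) = Rational(-29, 3) ≈ -9.6667)
L = Rational(-576, 29) (L = Mul(Mul(-12, Add(1, -17)), Pow(Rational(-29, 3), -1)) = Mul(Mul(-12, -16), Rational(-3, 29)) = Mul(192, Rational(-3, 29)) = Rational(-576, 29) ≈ -19.862)
Mul(L, Add(M, Add(146, -171))) = Mul(Rational(-576, 29), Add(-137, Add(146, -171))) = Mul(Rational(-576, 29), Add(-137, -25)) = Mul(Rational(-576, 29), -162) = Rational(93312, 29)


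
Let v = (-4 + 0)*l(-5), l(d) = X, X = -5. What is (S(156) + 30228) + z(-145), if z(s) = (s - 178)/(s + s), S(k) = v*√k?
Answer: 8766443/290 + 40*√39 ≈ 30479.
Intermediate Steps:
l(d) = -5
v = 20 (v = (-4 + 0)*(-5) = -4*(-5) = 20)
S(k) = 20*√k
z(s) = (-178 + s)/(2*s) (z(s) = (-178 + s)/((2*s)) = (-178 + s)*(1/(2*s)) = (-178 + s)/(2*s))
(S(156) + 30228) + z(-145) = (20*√156 + 30228) + (½)*(-178 - 145)/(-145) = (20*(2*√39) + 30228) + (½)*(-1/145)*(-323) = (40*√39 + 30228) + 323/290 = (30228 + 40*√39) + 323/290 = 8766443/290 + 40*√39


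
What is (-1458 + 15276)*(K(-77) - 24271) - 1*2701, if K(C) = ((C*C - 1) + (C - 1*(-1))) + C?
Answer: -255580429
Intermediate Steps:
K(C) = C² + 2*C (K(C) = ((C² - 1) + (C + 1)) + C = ((-1 + C²) + (1 + C)) + C = (C + C²) + C = C² + 2*C)
(-1458 + 15276)*(K(-77) - 24271) - 1*2701 = (-1458 + 15276)*(-77*(2 - 77) - 24271) - 1*2701 = 13818*(-77*(-75) - 24271) - 2701 = 13818*(5775 - 24271) - 2701 = 13818*(-18496) - 2701 = -255577728 - 2701 = -255580429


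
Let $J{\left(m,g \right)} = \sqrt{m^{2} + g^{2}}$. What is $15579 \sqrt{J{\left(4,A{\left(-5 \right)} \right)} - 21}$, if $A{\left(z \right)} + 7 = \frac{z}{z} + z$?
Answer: $15579 \sqrt{-21 + \sqrt{137}} \approx 47498.0 i$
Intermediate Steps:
$A{\left(z \right)} = -6 + z$ ($A{\left(z \right)} = -7 + \left(\frac{z}{z} + z\right) = -7 + \left(1 + z\right) = -6 + z$)
$J{\left(m,g \right)} = \sqrt{g^{2} + m^{2}}$
$15579 \sqrt{J{\left(4,A{\left(-5 \right)} \right)} - 21} = 15579 \sqrt{\sqrt{\left(-6 - 5\right)^{2} + 4^{2}} - 21} = 15579 \sqrt{\sqrt{\left(-11\right)^{2} + 16} - 21} = 15579 \sqrt{\sqrt{121 + 16} - 21} = 15579 \sqrt{\sqrt{137} - 21} = 15579 \sqrt{-21 + \sqrt{137}}$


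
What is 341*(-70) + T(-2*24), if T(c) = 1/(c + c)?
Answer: -2291521/96 ≈ -23870.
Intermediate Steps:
T(c) = 1/(2*c)
341*(-70) + T(-2*24) = 341*(-70) + 1/(2*((-2*24))) = -23870 + (½)/(-48) = -23870 + (½)*(-1/48) = -23870 - 1/96 = -2291521/96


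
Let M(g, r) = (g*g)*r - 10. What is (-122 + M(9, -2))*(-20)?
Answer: 5880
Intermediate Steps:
M(g, r) = -10 + r*g² (M(g, r) = g²*r - 10 = r*g² - 10 = -10 + r*g²)
(-122 + M(9, -2))*(-20) = (-122 + (-10 - 2*9²))*(-20) = (-122 + (-10 - 2*81))*(-20) = (-122 + (-10 - 162))*(-20) = (-122 - 172)*(-20) = -294*(-20) = 5880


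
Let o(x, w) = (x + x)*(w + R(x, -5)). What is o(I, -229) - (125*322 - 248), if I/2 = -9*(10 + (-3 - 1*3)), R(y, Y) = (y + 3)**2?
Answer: -692610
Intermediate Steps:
R(y, Y) = (3 + y)**2
I = -72 (I = 2*(-9*(10 + (-3 - 1*3))) = 2*(-9*(10 + (-3 - 3))) = 2*(-9*(10 - 6)) = 2*(-9*4) = 2*(-36) = -72)
o(x, w) = 2*x*(w + (3 + x)**2) (o(x, w) = (x + x)*(w + (3 + x)**2) = (2*x)*(w + (3 + x)**2) = 2*x*(w + (3 + x)**2))
o(I, -229) - (125*322 - 248) = 2*(-72)*(-229 + (3 - 72)**2) - (125*322 - 248) = 2*(-72)*(-229 + (-69)**2) - (40250 - 248) = 2*(-72)*(-229 + 4761) - 1*40002 = 2*(-72)*4532 - 40002 = -652608 - 40002 = -692610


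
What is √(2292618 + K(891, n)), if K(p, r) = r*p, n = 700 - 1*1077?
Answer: √1956711 ≈ 1398.8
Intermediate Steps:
n = -377 (n = 700 - 1077 = -377)
K(p, r) = p*r
√(2292618 + K(891, n)) = √(2292618 + 891*(-377)) = √(2292618 - 335907) = √1956711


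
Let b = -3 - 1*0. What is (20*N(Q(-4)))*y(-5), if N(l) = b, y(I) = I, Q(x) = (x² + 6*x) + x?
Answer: 300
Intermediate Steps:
Q(x) = x² + 7*x
b = -3 (b = -3 + 0 = -3)
N(l) = -3
(20*N(Q(-4)))*y(-5) = (20*(-3))*(-5) = -60*(-5) = 300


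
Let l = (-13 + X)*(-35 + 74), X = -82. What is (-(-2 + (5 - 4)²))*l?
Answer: -3705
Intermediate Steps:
l = -3705 (l = (-13 - 82)*(-35 + 74) = -95*39 = -3705)
(-(-2 + (5 - 4)²))*l = -(-2 + (5 - 4)²)*(-3705) = -(-2 + 1²)*(-3705) = -(-2 + 1)*(-3705) = -1*(-1)*(-3705) = 1*(-3705) = -3705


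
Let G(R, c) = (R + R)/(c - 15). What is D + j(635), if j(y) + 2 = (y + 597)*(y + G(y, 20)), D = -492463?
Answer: 602783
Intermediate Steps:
G(R, c) = 2*R/(-15 + c) (G(R, c) = (2*R)/(-15 + c) = 2*R/(-15 + c))
j(y) = -2 + 7*y*(597 + y)/5 (j(y) = -2 + (y + 597)*(y + 2*y/(-15 + 20)) = -2 + (597 + y)*(y + 2*y/5) = -2 + (597 + y)*(7*y/5) = -2 + 7*y*(597 + y)/5)
D + j(635) = -492463 + (-2 + (7/5)*635**2 + (4179/5)*635) = -492463 + (-2 + (7/5)*403225 + 530733) = -492463 + (-2 + 564515 + 530733) = -492463 + 1095246 = 602783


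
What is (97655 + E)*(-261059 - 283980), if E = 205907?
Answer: -165453128918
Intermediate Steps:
(97655 + E)*(-261059 - 283980) = (97655 + 205907)*(-261059 - 283980) = 303562*(-545039) = -165453128918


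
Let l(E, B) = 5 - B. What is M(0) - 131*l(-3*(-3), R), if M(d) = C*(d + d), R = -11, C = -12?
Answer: -2096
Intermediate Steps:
M(d) = -24*d (M(d) = -12*(d + d) = -24*d)
M(0) - 131*l(-3*(-3), R) = -24*0 - 131*(5 - 1*(-11)) = 0 - 131*(5 + 11) = 0 - 131*16 = 0 - 2096 = -2096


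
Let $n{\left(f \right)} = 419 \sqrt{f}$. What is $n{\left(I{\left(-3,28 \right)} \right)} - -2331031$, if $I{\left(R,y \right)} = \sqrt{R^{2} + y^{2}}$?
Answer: $2331031 + 419 \sqrt[4]{793} \approx 2.3333 \cdot 10^{6}$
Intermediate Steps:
$n{\left(I{\left(-3,28 \right)} \right)} - -2331031 = 419 \sqrt{\sqrt{\left(-3\right)^{2} + 28^{2}}} - -2331031 = 419 \sqrt{\sqrt{9 + 784}} + 2331031 = 419 \sqrt{\sqrt{793}} + 2331031 = 419 \sqrt[4]{793} + 2331031 = 2331031 + 419 \sqrt[4]{793}$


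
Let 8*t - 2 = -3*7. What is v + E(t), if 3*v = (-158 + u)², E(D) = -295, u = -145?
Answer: 30308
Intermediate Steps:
t = -19/8 (t = ¼ + (-3*7)/8 = ¼ + (⅛)*(-21) = ¼ - 21/8 = -19/8 ≈ -2.3750)
v = 30603 (v = (-158 - 145)²/3 = (⅓)*(-303)² = (⅓)*91809 = 30603)
v + E(t) = 30603 - 295 = 30308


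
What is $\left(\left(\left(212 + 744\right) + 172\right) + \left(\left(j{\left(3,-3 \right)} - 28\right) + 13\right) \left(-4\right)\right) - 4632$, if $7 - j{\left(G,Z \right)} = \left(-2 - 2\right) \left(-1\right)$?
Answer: $-3456$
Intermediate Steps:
$j{\left(G,Z \right)} = 3$ ($j{\left(G,Z \right)} = 7 - \left(-2 - 2\right) \left(-1\right) = 7 - \left(-4\right) \left(-1\right) = 7 - 4 = 3$)
$\left(\left(\left(212 + 744\right) + 172\right) + \left(\left(j{\left(3,-3 \right)} - 28\right) + 13\right) \left(-4\right)\right) - 4632 = \left(\left(\left(212 + 744\right) + 172\right) + \left(\left(3 - 28\right) + 13\right) \left(-4\right)\right) - 4632 = \left(\left(956 + 172\right) + \left(-25 + 13\right) \left(-4\right)\right) - 4632 = \left(1128 - -48\right) - 4632 = \left(1128 + 48\right) - 4632 = 1176 - 4632 = -3456$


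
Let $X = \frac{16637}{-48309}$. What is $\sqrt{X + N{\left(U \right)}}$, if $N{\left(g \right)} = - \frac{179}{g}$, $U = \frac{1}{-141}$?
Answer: $\frac{\sqrt{58900951824126}}{48309} \approx 158.87$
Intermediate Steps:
$U = - \frac{1}{141} \approx -0.0070922$
$X = - \frac{16637}{48309}$ ($X = 16637 \left(- \frac{1}{48309}\right) = - \frac{16637}{48309} \approx -0.34439$)
$\sqrt{X + N{\left(U \right)}} = \sqrt{- \frac{16637}{48309} - \frac{179}{- \frac{1}{141}}} = \sqrt{- \frac{16637}{48309} - -25239} = \sqrt{- \frac{16637}{48309} + 25239} = \sqrt{\frac{1219254214}{48309}} = \frac{\sqrt{58900951824126}}{48309}$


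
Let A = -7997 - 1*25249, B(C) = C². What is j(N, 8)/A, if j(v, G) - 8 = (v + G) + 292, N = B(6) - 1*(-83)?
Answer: -427/33246 ≈ -0.012844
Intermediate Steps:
N = 119 (N = 6² - 1*(-83) = 36 + 83 = 119)
j(v, G) = 300 + G + v (j(v, G) = 8 + ((v + G) + 292) = 8 + ((G + v) + 292) = 8 + (292 + G + v) = 300 + G + v)
A = -33246 (A = -7997 - 25249 = -33246)
j(N, 8)/A = (300 + 8 + 119)/(-33246) = 427*(-1/33246) = -427/33246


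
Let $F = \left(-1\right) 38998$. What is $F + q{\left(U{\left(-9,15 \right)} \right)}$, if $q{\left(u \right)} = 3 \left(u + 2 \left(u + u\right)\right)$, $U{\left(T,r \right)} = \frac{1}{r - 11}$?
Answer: $- \frac{155977}{4} \approx -38994.0$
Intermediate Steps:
$U{\left(T,r \right)} = \frac{1}{-11 + r}$
$F = -38998$
$q{\left(u \right)} = 15 u$ ($q{\left(u \right)} = 3 \left(u + 2 \cdot 2 u\right) = 3 \left(u + 4 u\right) = 3 \cdot 5 u = 15 u$)
$F + q{\left(U{\left(-9,15 \right)} \right)} = -38998 + \frac{15}{-11 + 15} = -38998 + \frac{15}{4} = - \frac{155977}{4}$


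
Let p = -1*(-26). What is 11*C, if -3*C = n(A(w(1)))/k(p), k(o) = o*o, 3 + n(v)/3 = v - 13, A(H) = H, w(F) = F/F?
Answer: 165/676 ≈ 0.24408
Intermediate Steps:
w(F) = 1
n(v) = -48 + 3*v (n(v) = -9 + 3*(v - 13) = -9 + 3*(-13 + v) = -9 + (-39 + 3*v) = -48 + 3*v)
p = 26
k(o) = o²
C = 15/676 (C = -(-48 + 3*1)/(3*(26²)) = -(-48 + 3)/(3*676) = -(-15)/676 = -⅓*(-45/676) = 15/676 ≈ 0.022189)
11*C = 11*(15/676) = 165/676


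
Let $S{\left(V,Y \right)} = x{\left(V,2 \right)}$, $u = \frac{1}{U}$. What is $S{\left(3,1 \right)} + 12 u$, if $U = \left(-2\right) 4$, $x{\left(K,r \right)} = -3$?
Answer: $- \frac{9}{2} \approx -4.5$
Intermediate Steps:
$U = -8$
$u = - \frac{1}{8}$ ($u = \frac{1}{-8} = - \frac{1}{8} \approx -0.125$)
$S{\left(V,Y \right)} = -3$
$S{\left(3,1 \right)} + 12 u = -3 + 12 \left(- \frac{1}{8}\right) = -3 - \frac{3}{2} = - \frac{9}{2}$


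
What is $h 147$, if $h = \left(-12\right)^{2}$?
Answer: $21168$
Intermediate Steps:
$h = 144$
$h 147 = 144 \cdot 147 = 21168$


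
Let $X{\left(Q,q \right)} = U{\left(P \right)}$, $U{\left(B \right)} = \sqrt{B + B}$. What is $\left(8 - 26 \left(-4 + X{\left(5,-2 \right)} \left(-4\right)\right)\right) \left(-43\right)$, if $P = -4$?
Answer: $-4816 - 8944 i \sqrt{2} \approx -4816.0 - 12649.0 i$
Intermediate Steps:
$U{\left(B \right)} = \sqrt{2} \sqrt{B}$ ($U{\left(B \right)} = \sqrt{2 B} = \sqrt{2} \sqrt{B}$)
$X{\left(Q,q \right)} = 2 i \sqrt{2}$ ($X{\left(Q,q \right)} = \sqrt{2} \sqrt{-4} = \sqrt{2} \cdot 2 i = 2 i \sqrt{2}$)
$\left(8 - 26 \left(-4 + X{\left(5,-2 \right)} \left(-4\right)\right)\right) \left(-43\right) = \left(8 - 26 \left(-4 + 2 i \sqrt{2} \left(-4\right)\right)\right) \left(-43\right) = \left(8 - 26 \left(-4 - 8 i \sqrt{2}\right)\right) \left(-43\right) = \left(8 + \left(104 + 208 i \sqrt{2}\right)\right) \left(-43\right) = \left(112 + 208 i \sqrt{2}\right) \left(-43\right) = -4816 - 8944 i \sqrt{2}$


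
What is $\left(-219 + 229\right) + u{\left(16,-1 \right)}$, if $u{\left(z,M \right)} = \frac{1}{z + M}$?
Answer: $\frac{151}{15} \approx 10.067$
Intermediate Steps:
$u{\left(z,M \right)} = \frac{1}{M + z}$
$\left(-219 + 229\right) + u{\left(16,-1 \right)} = \left(-219 + 229\right) + \frac{1}{-1 + 16} = 10 + \frac{1}{15} = \frac{151}{15}$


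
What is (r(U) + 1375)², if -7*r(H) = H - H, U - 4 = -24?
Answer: 1890625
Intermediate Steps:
U = -20 (U = 4 - 24 = -20)
r(H) = 0 (r(H) = -(H - H)/7 = -⅐*0 = 0)
(r(U) + 1375)² = (0 + 1375)² = 1375² = 1890625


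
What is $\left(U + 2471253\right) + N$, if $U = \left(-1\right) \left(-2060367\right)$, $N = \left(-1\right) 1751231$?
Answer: $2780389$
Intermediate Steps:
$N = -1751231$
$U = 2060367$
$\left(U + 2471253\right) + N = \left(2060367 + 2471253\right) - 1751231 = 4531620 - 1751231 = 2780389$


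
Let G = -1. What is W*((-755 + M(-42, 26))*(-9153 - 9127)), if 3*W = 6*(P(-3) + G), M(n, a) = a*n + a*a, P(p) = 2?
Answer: 42811760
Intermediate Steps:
M(n, a) = a² + a*n (M(n, a) = a*n + a² = a² + a*n)
W = 2 (W = (6*(2 - 1))/3 = (6*1)/3 = (⅓)*6 = 2)
W*((-755 + M(-42, 26))*(-9153 - 9127)) = 2*((-755 + 26*(26 - 42))*(-9153 - 9127)) = 2*((-755 + 26*(-16))*(-18280)) = 2*((-755 - 416)*(-18280)) = 2*(-1171*(-18280)) = 2*21405880 = 42811760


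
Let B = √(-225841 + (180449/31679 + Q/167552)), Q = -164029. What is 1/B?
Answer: -8*I*√99415912497213479159762/1198711845402371 ≈ -0.0021043*I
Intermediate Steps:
B = I*√99415912497213479159762/663484976 (B = √(-225841 + (180449/31679 - 164029/167552)) = √(-225841 + 25038316157/5307879808) = √(-1198711845402371/5307879808) = I*√99415912497213479159762/663484976 ≈ 475.22*I)
1/B = 1/(I*√99415912497213479159762/663484976) = -8*I*√99415912497213479159762/1198711845402371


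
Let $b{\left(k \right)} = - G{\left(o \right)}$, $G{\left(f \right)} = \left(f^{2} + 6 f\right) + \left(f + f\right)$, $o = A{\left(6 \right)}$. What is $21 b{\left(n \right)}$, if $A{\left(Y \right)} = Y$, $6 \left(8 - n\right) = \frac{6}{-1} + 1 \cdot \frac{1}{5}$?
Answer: $-1764$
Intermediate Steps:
$n = \frac{269}{30}$ ($n = 8 - \frac{\frac{6}{-1} + 1 \cdot \frac{1}{5}}{6} = 8 - \frac{6 \left(-1\right) + 1 \cdot \frac{1}{5}}{6} = 8 - \frac{-6 + \frac{1}{5}}{6} = 8 - - \frac{29}{30} = 8 + \frac{29}{30} = \frac{269}{30} \approx 8.9667$)
$o = 6$
$G{\left(f \right)} = f^{2} + 8 f$ ($G{\left(f \right)} = \left(f^{2} + 6 f\right) + 2 f = f^{2} + 8 f$)
$b{\left(k \right)} = -84$ ($b{\left(k \right)} = - 6 \left(8 + 6\right) = - 6 \cdot 14 = \left(-1\right) 84 = -84$)
$21 b{\left(n \right)} = 21 \left(-84\right) = -1764$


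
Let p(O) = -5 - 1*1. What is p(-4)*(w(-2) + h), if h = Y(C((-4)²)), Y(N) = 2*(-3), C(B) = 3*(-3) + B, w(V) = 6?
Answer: 0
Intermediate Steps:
p(O) = -6 (p(O) = -5 - 1 = -6)
C(B) = -9 + B
Y(N) = -6
h = -6
p(-4)*(w(-2) + h) = -6*(6 - 6) = -6*0 = 0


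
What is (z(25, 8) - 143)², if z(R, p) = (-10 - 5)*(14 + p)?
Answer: 223729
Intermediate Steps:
z(R, p) = -210 - 15*p (z(R, p) = -15*(14 + p) = -210 - 15*p)
(z(25, 8) - 143)² = ((-210 - 15*8) - 143)² = ((-210 - 120) - 143)² = (-330 - 143)² = (-473)² = 223729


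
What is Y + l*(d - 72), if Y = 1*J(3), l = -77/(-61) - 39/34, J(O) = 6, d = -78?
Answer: -11703/1037 ≈ -11.285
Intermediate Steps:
l = 239/2074 (l = -77*(-1/61) - 39*1/34 = 77/61 - 39/34 = 239/2074 ≈ 0.11524)
Y = 6 (Y = 1*6 = 6)
Y + l*(d - 72) = 6 + 239*(-78 - 72)/2074 = 6 + (239/2074)*(-150) = 6 - 17925/1037 = -11703/1037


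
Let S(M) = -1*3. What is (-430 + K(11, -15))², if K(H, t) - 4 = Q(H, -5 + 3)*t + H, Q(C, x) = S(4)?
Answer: 136900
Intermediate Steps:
S(M) = -3
Q(C, x) = -3
K(H, t) = 4 + H - 3*t (K(H, t) = 4 + (-3*t + H) = 4 + (H - 3*t) = 4 + H - 3*t)
(-430 + K(11, -15))² = (-430 + (4 + 11 - 3*(-15)))² = (-430 + (4 + 11 + 45))² = (-430 + 60)² = (-370)² = 136900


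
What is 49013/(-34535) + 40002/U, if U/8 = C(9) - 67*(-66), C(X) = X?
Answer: -59323959/204032780 ≈ -0.29076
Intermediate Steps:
U = 35448 (U = 8*(9 - 67*(-66)) = 8*(9 + 4422) = 8*4431 = 35448)
49013/(-34535) + 40002/U = 49013/(-34535) + 40002/35448 = 49013*(-1/34535) + 40002*(1/35448) = -49013/34535 + 6667/5908 = -59323959/204032780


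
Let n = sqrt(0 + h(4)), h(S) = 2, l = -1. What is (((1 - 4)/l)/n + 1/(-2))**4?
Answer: 433/16 - 57*sqrt(2)/4 ≈ 6.9100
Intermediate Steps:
n = sqrt(2) (n = sqrt(0 + 2) = sqrt(2) ≈ 1.4142)
(((1 - 4)/l)/n + 1/(-2))**4 = (((1 - 4)/(-1))/(sqrt(2)) + 1/(-2))**4 = ((-3*(-1))*(sqrt(2)/2) + 1*(-1/2))**4 = (3*(sqrt(2)/2) - 1/2)**4 = (3*sqrt(2)/2 - 1/2)**4 = (-1/2 + 3*sqrt(2)/2)**4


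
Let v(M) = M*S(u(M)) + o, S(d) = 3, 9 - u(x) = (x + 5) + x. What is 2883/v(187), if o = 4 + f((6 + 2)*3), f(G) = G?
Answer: 93/19 ≈ 4.8947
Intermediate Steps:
u(x) = 4 - 2*x (u(x) = 9 - ((x + 5) + x) = 9 - ((5 + x) + x) = 9 - (5 + 2*x) = 9 + (-5 - 2*x) = 4 - 2*x)
o = 28 (o = 4 + (6 + 2)*3 = 4 + 8*3 = 4 + 24 = 28)
v(M) = 28 + 3*M (v(M) = M*3 + 28 = 3*M + 28 = 28 + 3*M)
2883/v(187) = 2883/(28 + 3*187) = 2883/(28 + 561) = 2883/589 = 2883*(1/589) = 93/19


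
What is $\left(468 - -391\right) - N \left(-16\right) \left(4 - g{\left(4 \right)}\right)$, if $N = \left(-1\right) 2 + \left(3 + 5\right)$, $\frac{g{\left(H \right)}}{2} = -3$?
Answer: $1819$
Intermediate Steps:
$g{\left(H \right)} = -6$ ($g{\left(H \right)} = 2 \left(-3\right) = -6$)
$N = 6$ ($N = -2 + 8 = 6$)
$\left(468 - -391\right) - N \left(-16\right) \left(4 - g{\left(4 \right)}\right) = \left(468 - -391\right) - 6 \left(-16\right) \left(4 - -6\right) = \left(468 + 391\right) - - 96 \left(4 + 6\right) = 859 - \left(-96\right) 10 = 859 - -960 = 859 + 960 = 1819$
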